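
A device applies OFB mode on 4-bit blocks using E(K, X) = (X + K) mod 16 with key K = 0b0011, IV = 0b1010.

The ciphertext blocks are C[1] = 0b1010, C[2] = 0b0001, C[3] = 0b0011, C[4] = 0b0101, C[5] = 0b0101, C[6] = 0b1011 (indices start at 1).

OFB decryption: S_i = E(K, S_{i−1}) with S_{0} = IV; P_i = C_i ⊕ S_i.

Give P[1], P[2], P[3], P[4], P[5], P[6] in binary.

P[1] = 0b0111, P[2] = 0b0001, P[3] = 0b0000, P[4] = 0b0011, P[5] = 0b1100, P[6] = 0b0111

P[1]: S = E(K, 0b1010) = 0b1101; 0b1010 ⊕ 0b1101 = 0b0111.
P[2]: S = E(K, 0b1101) = 0b0000; 0b0001 ⊕ 0b0000 = 0b0001.
P[3]: S = E(K, 0b0000) = 0b0011; 0b0011 ⊕ 0b0011 = 0b0000.
P[4]: S = E(K, 0b0011) = 0b0110; 0b0101 ⊕ 0b0110 = 0b0011.
P[5]: S = E(K, 0b0110) = 0b1001; 0b0101 ⊕ 0b1001 = 0b1100.
P[6]: S = E(K, 0b1001) = 0b1100; 0b1011 ⊕ 0b1100 = 0b0111.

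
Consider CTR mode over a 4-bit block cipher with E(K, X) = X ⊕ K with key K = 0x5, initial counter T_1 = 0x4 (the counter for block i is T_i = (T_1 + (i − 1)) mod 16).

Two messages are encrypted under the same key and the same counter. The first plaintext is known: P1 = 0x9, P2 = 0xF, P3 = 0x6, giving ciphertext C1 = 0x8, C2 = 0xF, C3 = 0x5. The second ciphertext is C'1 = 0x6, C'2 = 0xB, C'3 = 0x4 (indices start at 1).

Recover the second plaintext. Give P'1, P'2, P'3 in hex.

P'1 = 0x7, P'2 = 0xB, P'3 = 0x7

In CTR with a reused counter, both messages share the same keystream S_i, so C_i ⊕ C'_i = P_i ⊕ P'_i and thus P'_i = P_i ⊕ C_i ⊕ C'_i.
P'1: 0x9 ⊕ 0x8 ⊕ 0x6 = 0x7.
P'2: 0xF ⊕ 0xF ⊕ 0xB = 0xB.
P'3: 0x6 ⊕ 0x5 ⊕ 0x4 = 0x7.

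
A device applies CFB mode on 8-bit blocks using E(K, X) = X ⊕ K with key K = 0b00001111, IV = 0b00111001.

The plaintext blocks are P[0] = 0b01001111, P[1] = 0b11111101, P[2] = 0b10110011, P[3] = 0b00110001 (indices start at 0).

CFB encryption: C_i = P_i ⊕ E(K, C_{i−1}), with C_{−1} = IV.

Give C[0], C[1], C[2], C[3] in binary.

C[0]: E(K, 0b00111001) = 0b00110110; 0b01001111 ⊕ 0b00110110 = 0b01111001.
C[1]: E(K, 0b01111001) = 0b01110110; 0b11111101 ⊕ 0b01110110 = 0b10001011.
C[2]: E(K, 0b10001011) = 0b10000100; 0b10110011 ⊕ 0b10000100 = 0b00110111.
C[3]: E(K, 0b00110111) = 0b00111000; 0b00110001 ⊕ 0b00111000 = 0b00001001.

C[0] = 0b01111001, C[1] = 0b10001011, C[2] = 0b00110111, C[3] = 0b00001001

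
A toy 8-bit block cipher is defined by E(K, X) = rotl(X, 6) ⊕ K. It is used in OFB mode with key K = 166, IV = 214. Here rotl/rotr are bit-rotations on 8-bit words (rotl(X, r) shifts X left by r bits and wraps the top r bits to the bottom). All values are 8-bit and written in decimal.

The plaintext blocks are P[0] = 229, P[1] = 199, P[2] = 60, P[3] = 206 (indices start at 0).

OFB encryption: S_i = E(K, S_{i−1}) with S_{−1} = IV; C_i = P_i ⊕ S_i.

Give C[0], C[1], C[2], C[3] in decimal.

C[0] = 246, C[1] = 165, C[2] = 2, C[3] = 231

C[0]: S = E(K, 214) = 19; 229 ⊕ 19 = 246.
C[1]: S = E(K, 19) = 98; 199 ⊕ 98 = 165.
C[2]: S = E(K, 98) = 62; 60 ⊕ 62 = 2.
C[3]: S = E(K, 62) = 41; 206 ⊕ 41 = 231.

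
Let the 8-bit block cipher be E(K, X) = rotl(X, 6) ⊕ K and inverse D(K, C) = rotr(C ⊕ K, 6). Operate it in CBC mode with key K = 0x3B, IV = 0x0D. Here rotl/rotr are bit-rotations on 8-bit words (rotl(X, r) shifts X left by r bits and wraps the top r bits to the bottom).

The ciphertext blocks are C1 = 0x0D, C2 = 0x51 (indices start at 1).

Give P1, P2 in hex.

CBC decryption: P_i = D(K, C_i) ⊕ C_{i−1}, with C_{0} = IV.
P1: D(K, 0x0D) = 0xD8; 0xD8 ⊕ 0x0D = 0xD5.
P2: D(K, 0x51) = 0xA9; 0xA9 ⊕ 0x0D = 0xA4.

P1 = 0xD5, P2 = 0xA4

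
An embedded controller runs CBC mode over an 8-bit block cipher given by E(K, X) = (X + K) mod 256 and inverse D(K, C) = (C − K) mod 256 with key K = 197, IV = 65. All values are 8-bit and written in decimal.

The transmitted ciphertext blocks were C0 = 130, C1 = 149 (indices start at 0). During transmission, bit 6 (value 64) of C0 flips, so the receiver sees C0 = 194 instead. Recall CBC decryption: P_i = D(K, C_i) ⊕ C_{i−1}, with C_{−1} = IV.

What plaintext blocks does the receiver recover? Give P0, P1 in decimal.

Only C0 changed, to 194. In CBC, a change in C_i garbles P_i and flips the same bit in P_{i+1}. Decrypting the received ciphertext:
P0: D(K, 194) = 253; 253 ⊕ 65 = 188.
P1: D(K, 149) = 208; 208 ⊕ 194 = 18.
Blocks that differ from the original plaintext: P0, P1.

P0 = 188, P1 = 18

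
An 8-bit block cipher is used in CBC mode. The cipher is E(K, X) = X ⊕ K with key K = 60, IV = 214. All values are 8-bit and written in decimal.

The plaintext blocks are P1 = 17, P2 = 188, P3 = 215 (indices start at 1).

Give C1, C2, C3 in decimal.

CBC encryption: C_i = E(K, P_i ⊕ C_{i−1}), with C_{0} = IV.
C1: P1 ⊕ 214 = 199; E(K, 199) = 251.
C2: P2 ⊕ 251 = 71; E(K, 71) = 123.
C3: P3 ⊕ 123 = 172; E(K, 172) = 144.

C1 = 251, C2 = 123, C3 = 144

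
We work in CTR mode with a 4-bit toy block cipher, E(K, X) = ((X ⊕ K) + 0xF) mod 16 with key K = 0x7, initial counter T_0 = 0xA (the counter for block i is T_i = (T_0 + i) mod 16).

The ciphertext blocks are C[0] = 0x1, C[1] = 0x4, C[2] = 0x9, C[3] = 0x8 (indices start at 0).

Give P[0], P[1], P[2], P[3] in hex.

CTR decryption: S_i = E(K, T_i) where T_i is the counter for block i; P_i = C_i ⊕ S_i.
P[0]: T = 0xA, S = E(K, T) = 0xC; 0x1 ⊕ 0xC = 0xD.
P[1]: T = 0xB, S = E(K, T) = 0xB; 0x4 ⊕ 0xB = 0xF.
P[2]: T = 0xC, S = E(K, T) = 0xA; 0x9 ⊕ 0xA = 0x3.
P[3]: T = 0xD, S = E(K, T) = 0x9; 0x8 ⊕ 0x9 = 0x1.

P[0] = 0xD, P[1] = 0xF, P[2] = 0x3, P[3] = 0x1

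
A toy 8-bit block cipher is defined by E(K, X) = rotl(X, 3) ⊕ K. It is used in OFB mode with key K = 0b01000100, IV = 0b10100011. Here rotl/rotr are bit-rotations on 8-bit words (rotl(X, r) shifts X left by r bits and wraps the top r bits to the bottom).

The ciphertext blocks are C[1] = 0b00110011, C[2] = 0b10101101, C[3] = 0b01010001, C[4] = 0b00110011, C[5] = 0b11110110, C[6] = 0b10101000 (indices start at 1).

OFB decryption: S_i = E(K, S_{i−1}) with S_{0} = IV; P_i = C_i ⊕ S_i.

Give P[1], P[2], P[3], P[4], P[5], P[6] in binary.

P[1] = 0b01101010, P[2] = 0b00100011, P[3] = 0b01100001, P[4] = 0b11110110, P[5] = 0b10011100, P[6] = 0b10111111

P[1]: S = E(K, 0b10100011) = 0b01011001; 0b00110011 ⊕ 0b01011001 = 0b01101010.
P[2]: S = E(K, 0b01011001) = 0b10001110; 0b10101101 ⊕ 0b10001110 = 0b00100011.
P[3]: S = E(K, 0b10001110) = 0b00110000; 0b01010001 ⊕ 0b00110000 = 0b01100001.
P[4]: S = E(K, 0b00110000) = 0b11000101; 0b00110011 ⊕ 0b11000101 = 0b11110110.
P[5]: S = E(K, 0b11000101) = 0b01101010; 0b11110110 ⊕ 0b01101010 = 0b10011100.
P[6]: S = E(K, 0b01101010) = 0b00010111; 0b10101000 ⊕ 0b00010111 = 0b10111111.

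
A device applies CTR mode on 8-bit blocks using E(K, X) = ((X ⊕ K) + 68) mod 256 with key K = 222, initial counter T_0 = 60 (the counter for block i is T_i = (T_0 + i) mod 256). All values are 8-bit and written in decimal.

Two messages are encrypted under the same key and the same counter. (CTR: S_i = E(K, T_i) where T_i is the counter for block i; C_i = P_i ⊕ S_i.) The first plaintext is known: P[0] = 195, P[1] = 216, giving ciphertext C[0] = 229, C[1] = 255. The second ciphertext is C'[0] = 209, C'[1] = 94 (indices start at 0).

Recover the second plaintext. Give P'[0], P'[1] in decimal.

In CTR with a reused counter, both messages share the same keystream S_i, so C_i ⊕ C'_i = P_i ⊕ P'_i and thus P'_i = P_i ⊕ C_i ⊕ C'_i.
P'[0]: 195 ⊕ 229 ⊕ 209 = 247.
P'[1]: 216 ⊕ 255 ⊕ 94 = 121.

P'[0] = 247, P'[1] = 121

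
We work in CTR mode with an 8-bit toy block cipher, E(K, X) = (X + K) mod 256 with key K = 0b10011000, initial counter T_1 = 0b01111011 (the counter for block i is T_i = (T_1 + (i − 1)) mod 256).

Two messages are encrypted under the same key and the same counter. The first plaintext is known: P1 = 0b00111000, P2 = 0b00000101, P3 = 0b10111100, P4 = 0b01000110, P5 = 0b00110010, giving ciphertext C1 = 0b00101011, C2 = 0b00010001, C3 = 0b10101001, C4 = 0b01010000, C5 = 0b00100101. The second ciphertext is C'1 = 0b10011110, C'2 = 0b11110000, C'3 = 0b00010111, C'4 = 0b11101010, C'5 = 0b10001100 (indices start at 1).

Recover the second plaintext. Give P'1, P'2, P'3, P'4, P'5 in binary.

In CTR with a reused counter, both messages share the same keystream S_i, so C_i ⊕ C'_i = P_i ⊕ P'_i and thus P'_i = P_i ⊕ C_i ⊕ C'_i.
P'1: 0b00111000 ⊕ 0b00101011 ⊕ 0b10011110 = 0b10001101.
P'2: 0b00000101 ⊕ 0b00010001 ⊕ 0b11110000 = 0b11100100.
P'3: 0b10111100 ⊕ 0b10101001 ⊕ 0b00010111 = 0b00000010.
P'4: 0b01000110 ⊕ 0b01010000 ⊕ 0b11101010 = 0b11111100.
P'5: 0b00110010 ⊕ 0b00100101 ⊕ 0b10001100 = 0b10011011.

P'1 = 0b10001101, P'2 = 0b11100100, P'3 = 0b00000010, P'4 = 0b11111100, P'5 = 0b10011011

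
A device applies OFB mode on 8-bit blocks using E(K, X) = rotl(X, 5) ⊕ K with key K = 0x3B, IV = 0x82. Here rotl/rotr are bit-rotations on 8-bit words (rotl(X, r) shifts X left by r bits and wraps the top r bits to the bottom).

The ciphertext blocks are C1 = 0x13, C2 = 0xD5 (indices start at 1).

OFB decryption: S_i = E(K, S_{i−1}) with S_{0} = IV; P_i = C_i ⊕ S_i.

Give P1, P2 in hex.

P1: S = E(K, 0x82) = 0x6B; 0x13 ⊕ 0x6B = 0x78.
P2: S = E(K, 0x6B) = 0x56; 0xD5 ⊕ 0x56 = 0x83.

P1 = 0x78, P2 = 0x83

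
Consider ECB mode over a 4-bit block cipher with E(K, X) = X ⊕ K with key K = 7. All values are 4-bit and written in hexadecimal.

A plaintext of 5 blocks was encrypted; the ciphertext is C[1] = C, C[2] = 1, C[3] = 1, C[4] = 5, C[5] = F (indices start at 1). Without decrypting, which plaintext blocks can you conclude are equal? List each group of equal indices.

ECB encrypts each block independently with the same key, so equal ciphertext blocks imply equal plaintext blocks.
C[2] = C[3] = 1, so P[2] = P[3].

P[2] = P[3]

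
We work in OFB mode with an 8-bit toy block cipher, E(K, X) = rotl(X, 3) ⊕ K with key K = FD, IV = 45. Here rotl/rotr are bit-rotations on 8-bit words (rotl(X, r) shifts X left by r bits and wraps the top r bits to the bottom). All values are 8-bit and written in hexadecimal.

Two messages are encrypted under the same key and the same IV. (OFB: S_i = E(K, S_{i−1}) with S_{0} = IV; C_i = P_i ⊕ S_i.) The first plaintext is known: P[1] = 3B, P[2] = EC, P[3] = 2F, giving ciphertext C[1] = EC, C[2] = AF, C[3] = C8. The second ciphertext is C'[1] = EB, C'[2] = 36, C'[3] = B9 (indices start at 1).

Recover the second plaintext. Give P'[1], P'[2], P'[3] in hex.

P'[1] = 3C, P'[2] = 75, P'[3] = 5E

In OFB with a reused IV, both messages share the same keystream S_i, so C_i ⊕ C'_i = P_i ⊕ P'_i and thus P'_i = P_i ⊕ C_i ⊕ C'_i.
P'[1]: 3B ⊕ EC ⊕ EB = 3C.
P'[2]: EC ⊕ AF ⊕ 36 = 75.
P'[3]: 2F ⊕ C8 ⊕ B9 = 5E.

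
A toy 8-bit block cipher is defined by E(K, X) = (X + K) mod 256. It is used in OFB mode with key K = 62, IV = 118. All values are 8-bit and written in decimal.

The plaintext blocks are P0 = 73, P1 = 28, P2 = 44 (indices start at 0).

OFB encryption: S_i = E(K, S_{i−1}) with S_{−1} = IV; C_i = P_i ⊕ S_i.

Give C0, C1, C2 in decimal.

C0 = 253, C1 = 238, C2 = 28

C0: S = E(K, 118) = 180; 73 ⊕ 180 = 253.
C1: S = E(K, 180) = 242; 28 ⊕ 242 = 238.
C2: S = E(K, 242) = 48; 44 ⊕ 48 = 28.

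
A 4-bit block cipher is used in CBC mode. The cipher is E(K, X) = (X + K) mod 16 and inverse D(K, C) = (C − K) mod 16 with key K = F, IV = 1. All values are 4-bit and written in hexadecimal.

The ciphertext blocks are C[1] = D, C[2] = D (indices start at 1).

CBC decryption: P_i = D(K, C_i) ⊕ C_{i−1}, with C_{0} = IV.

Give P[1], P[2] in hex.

P[1] = F, P[2] = 3

P[1]: D(K, D) = E; E ⊕ 1 = F.
P[2]: D(K, D) = E; E ⊕ D = 3.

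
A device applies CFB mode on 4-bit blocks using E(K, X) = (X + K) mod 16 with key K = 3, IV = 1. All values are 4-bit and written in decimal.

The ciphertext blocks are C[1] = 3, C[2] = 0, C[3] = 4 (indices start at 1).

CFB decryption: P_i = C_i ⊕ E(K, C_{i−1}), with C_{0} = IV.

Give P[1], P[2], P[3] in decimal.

P[1]: E(K, 1) = 4; 3 ⊕ 4 = 7.
P[2]: E(K, 3) = 6; 0 ⊕ 6 = 6.
P[3]: E(K, 0) = 3; 4 ⊕ 3 = 7.

P[1] = 7, P[2] = 6, P[3] = 7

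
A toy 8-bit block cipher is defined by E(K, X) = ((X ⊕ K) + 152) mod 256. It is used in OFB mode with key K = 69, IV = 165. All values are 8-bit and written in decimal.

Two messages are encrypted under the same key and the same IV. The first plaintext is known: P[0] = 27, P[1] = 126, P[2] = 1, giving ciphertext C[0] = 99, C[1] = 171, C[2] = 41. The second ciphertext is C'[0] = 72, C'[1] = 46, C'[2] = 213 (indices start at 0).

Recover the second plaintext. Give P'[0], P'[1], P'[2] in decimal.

In OFB with a reused IV, both messages share the same keystream S_i, so C_i ⊕ C'_i = P_i ⊕ P'_i and thus P'_i = P_i ⊕ C_i ⊕ C'_i.
P'[0]: 27 ⊕ 99 ⊕ 72 = 48.
P'[1]: 126 ⊕ 171 ⊕ 46 = 251.
P'[2]: 1 ⊕ 41 ⊕ 213 = 253.

P'[0] = 48, P'[1] = 251, P'[2] = 253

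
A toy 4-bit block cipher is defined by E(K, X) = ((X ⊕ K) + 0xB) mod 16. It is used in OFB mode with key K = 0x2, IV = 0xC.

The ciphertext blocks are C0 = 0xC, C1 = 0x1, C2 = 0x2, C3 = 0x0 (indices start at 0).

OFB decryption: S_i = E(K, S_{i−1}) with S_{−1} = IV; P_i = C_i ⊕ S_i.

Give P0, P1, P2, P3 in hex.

P0: S = E(K, 0xC) = 0x9; 0xC ⊕ 0x9 = 0x5.
P1: S = E(K, 0x9) = 0x6; 0x1 ⊕ 0x6 = 0x7.
P2: S = E(K, 0x6) = 0xF; 0x2 ⊕ 0xF = 0xD.
P3: S = E(K, 0xF) = 0x8; 0x0 ⊕ 0x8 = 0x8.

P0 = 0x5, P1 = 0x7, P2 = 0xD, P3 = 0x8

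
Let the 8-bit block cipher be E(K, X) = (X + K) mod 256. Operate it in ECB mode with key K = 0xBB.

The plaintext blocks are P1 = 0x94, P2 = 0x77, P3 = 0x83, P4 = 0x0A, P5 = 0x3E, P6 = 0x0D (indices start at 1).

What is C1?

ECB encryption: C_i = E(K, P_i).
C1: E(K, 0x94) = 0x4F.

C1 = 0x4F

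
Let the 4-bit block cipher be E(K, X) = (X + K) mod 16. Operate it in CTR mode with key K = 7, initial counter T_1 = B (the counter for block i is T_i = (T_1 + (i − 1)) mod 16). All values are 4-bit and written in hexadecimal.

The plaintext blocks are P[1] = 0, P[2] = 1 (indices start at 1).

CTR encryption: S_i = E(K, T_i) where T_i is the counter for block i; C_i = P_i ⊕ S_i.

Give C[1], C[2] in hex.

C[1] = 2, C[2] = 2

C[1]: T = B, S = E(K, T) = 2; 0 ⊕ 2 = 2.
C[2]: T = C, S = E(K, T) = 3; 1 ⊕ 3 = 2.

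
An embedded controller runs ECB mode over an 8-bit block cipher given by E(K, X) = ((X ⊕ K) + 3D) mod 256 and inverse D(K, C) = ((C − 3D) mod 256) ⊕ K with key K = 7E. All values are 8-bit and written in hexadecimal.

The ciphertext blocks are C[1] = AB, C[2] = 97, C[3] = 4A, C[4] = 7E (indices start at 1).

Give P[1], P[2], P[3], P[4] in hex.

P[1] = 10, P[2] = 24, P[3] = 73, P[4] = 3F

ECB decryption: P_i = D(K, C_i).
P[1]: D(K, AB) = 10.
P[2]: D(K, 97) = 24.
P[3]: D(K, 4A) = 73.
P[4]: D(K, 7E) = 3F.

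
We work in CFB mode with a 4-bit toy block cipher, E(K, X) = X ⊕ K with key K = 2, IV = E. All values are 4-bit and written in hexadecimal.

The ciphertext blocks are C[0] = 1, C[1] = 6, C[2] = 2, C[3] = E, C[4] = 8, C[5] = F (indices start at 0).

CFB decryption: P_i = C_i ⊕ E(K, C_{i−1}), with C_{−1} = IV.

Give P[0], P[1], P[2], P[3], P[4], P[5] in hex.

P[0] = D, P[1] = 5, P[2] = 6, P[3] = E, P[4] = 4, P[5] = 5

P[0]: E(K, E) = C; 1 ⊕ C = D.
P[1]: E(K, 1) = 3; 6 ⊕ 3 = 5.
P[2]: E(K, 6) = 4; 2 ⊕ 4 = 6.
P[3]: E(K, 2) = 0; E ⊕ 0 = E.
P[4]: E(K, E) = C; 8 ⊕ C = 4.
P[5]: E(K, 8) = A; F ⊕ A = 5.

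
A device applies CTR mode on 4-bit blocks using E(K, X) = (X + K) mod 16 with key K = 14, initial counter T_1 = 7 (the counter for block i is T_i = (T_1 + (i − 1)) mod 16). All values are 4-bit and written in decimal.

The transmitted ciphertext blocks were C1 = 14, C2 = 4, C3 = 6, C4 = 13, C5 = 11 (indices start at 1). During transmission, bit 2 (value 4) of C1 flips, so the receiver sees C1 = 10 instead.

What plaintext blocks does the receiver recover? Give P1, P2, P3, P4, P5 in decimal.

CTR decryption: S_i = E(K, T_i) where T_i is the counter for block i; P_i = C_i ⊕ S_i.
Only C1 changed, to 10. In CTR, a change in C_i flips the same bit in P_i only; the keystream is unaffected. Decrypting the received ciphertext:
P1: T = 7, S = E(K, T) = 5; 10 ⊕ 5 = 15.
P2: T = 8, S = E(K, T) = 6; 4 ⊕ 6 = 2.
P3: T = 9, S = E(K, T) = 7; 6 ⊕ 7 = 1.
P4: T = 10, S = E(K, T) = 8; 13 ⊕ 8 = 5.
P5: T = 11, S = E(K, T) = 9; 11 ⊕ 9 = 2.
Blocks that differ from the original plaintext: P1.

P1 = 15, P2 = 2, P3 = 1, P4 = 5, P5 = 2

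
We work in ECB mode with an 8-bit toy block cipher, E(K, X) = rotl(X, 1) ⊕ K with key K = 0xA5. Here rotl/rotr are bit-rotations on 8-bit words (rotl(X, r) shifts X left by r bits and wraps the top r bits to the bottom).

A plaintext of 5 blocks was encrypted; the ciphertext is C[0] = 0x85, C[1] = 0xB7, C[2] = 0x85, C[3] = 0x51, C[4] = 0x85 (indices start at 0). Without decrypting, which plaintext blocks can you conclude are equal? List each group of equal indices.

ECB encrypts each block independently with the same key, so equal ciphertext blocks imply equal plaintext blocks.
C[0] = C[2] = C[4] = 0x85, so P[0] = P[2] = P[4].

P[0] = P[2] = P[4]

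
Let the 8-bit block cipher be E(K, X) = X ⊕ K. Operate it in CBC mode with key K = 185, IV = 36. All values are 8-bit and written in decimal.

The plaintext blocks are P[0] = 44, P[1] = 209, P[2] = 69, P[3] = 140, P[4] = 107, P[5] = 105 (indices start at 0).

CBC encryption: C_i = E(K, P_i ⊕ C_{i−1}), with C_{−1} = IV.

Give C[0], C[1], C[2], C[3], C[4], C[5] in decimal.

C[0]: P[0] ⊕ 36 = 8; E(K, 8) = 177.
C[1]: P[1] ⊕ 177 = 96; E(K, 96) = 217.
C[2]: P[2] ⊕ 217 = 156; E(K, 156) = 37.
C[3]: P[3] ⊕ 37 = 169; E(K, 169) = 16.
C[4]: P[4] ⊕ 16 = 123; E(K, 123) = 194.
C[5]: P[5] ⊕ 194 = 171; E(K, 171) = 18.

C[0] = 177, C[1] = 217, C[2] = 37, C[3] = 16, C[4] = 194, C[5] = 18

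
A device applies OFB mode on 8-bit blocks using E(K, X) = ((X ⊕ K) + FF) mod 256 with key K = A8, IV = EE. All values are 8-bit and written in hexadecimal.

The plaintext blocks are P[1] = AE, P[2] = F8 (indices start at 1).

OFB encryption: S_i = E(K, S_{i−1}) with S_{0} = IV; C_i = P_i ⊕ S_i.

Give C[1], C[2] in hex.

C[1] = EB, C[2] = 14

C[1]: S = E(K, EE) = 45; AE ⊕ 45 = EB.
C[2]: S = E(K, 45) = EC; F8 ⊕ EC = 14.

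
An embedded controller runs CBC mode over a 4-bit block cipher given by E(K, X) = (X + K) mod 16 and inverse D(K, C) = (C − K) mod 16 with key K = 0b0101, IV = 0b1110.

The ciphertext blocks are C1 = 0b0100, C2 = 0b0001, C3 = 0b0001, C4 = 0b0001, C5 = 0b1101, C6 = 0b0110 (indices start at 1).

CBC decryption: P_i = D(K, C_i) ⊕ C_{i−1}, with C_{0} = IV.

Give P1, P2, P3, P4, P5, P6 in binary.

P1: D(K, 0b0100) = 0b1111; 0b1111 ⊕ 0b1110 = 0b0001.
P2: D(K, 0b0001) = 0b1100; 0b1100 ⊕ 0b0100 = 0b1000.
P3: D(K, 0b0001) = 0b1100; 0b1100 ⊕ 0b0001 = 0b1101.
P4: D(K, 0b0001) = 0b1100; 0b1100 ⊕ 0b0001 = 0b1101.
P5: D(K, 0b1101) = 0b1000; 0b1000 ⊕ 0b0001 = 0b1001.
P6: D(K, 0b0110) = 0b0001; 0b0001 ⊕ 0b1101 = 0b1100.

P1 = 0b0001, P2 = 0b1000, P3 = 0b1101, P4 = 0b1101, P5 = 0b1001, P6 = 0b1100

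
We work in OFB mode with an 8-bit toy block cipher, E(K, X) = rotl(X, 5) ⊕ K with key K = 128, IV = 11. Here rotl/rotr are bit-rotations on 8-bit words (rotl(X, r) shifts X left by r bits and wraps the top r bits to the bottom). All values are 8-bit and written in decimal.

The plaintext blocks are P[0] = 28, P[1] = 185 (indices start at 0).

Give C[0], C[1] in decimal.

C[0] = 253, C[1] = 5

OFB encryption: S_i = E(K, S_{i−1}) with S_{−1} = IV; C_i = P_i ⊕ S_i.
C[0]: S = E(K, 11) = 225; 28 ⊕ 225 = 253.
C[1]: S = E(K, 225) = 188; 185 ⊕ 188 = 5.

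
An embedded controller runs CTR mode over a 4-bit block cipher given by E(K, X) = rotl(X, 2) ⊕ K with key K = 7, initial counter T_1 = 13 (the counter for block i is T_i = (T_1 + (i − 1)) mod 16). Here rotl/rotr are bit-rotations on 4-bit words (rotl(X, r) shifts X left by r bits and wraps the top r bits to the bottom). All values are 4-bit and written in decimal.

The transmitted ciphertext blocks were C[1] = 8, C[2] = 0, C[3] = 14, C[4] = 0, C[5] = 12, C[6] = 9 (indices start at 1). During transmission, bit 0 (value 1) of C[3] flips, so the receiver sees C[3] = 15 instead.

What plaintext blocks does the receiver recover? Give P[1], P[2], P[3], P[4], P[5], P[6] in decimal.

P[1] = 8, P[2] = 12, P[3] = 7, P[4] = 7, P[5] = 15, P[6] = 6

CTR decryption: S_i = E(K, T_i) where T_i is the counter for block i; P_i = C_i ⊕ S_i.
Only C[3] changed, to 15. In CTR, a change in C_i flips the same bit in P_i only; the keystream is unaffected. Decrypting the received ciphertext:
P[1]: T = 13, S = E(K, T) = 0; 8 ⊕ 0 = 8.
P[2]: T = 14, S = E(K, T) = 12; 0 ⊕ 12 = 12.
P[3]: T = 15, S = E(K, T) = 8; 15 ⊕ 8 = 7.
P[4]: T = 0, S = E(K, T) = 7; 0 ⊕ 7 = 7.
P[5]: T = 1, S = E(K, T) = 3; 12 ⊕ 3 = 15.
P[6]: T = 2, S = E(K, T) = 15; 9 ⊕ 15 = 6.
Blocks that differ from the original plaintext: P[3].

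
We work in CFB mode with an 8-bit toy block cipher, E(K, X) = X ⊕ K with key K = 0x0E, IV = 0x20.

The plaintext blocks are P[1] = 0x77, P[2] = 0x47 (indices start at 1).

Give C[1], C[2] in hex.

CFB encryption: C_i = P_i ⊕ E(K, C_{i−1}), with C_{0} = IV.
C[1]: E(K, 0x20) = 0x2E; 0x77 ⊕ 0x2E = 0x59.
C[2]: E(K, 0x59) = 0x57; 0x47 ⊕ 0x57 = 0x10.

C[1] = 0x59, C[2] = 0x10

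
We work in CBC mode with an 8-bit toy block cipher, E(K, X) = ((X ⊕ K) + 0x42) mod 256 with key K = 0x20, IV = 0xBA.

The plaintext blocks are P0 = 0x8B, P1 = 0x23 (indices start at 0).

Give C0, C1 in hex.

CBC encryption: C_i = E(K, P_i ⊕ C_{i−1}), with C_{−1} = IV.
C0: P0 ⊕ 0xBA = 0x31; E(K, 0x31) = 0x53.
C1: P1 ⊕ 0x53 = 0x70; E(K, 0x70) = 0x92.

C0 = 0x53, C1 = 0x92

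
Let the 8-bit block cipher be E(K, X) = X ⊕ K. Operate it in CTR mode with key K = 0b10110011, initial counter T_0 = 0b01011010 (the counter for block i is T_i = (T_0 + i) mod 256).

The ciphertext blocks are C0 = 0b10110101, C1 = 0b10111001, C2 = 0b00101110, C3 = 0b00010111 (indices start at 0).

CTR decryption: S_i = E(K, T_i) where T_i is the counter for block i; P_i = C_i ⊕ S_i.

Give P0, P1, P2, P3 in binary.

P0 = 0b01011100, P1 = 0b01010001, P2 = 0b11000001, P3 = 0b11111001

P0: T = 0b01011010, S = E(K, T) = 0b11101001; 0b10110101 ⊕ 0b11101001 = 0b01011100.
P1: T = 0b01011011, S = E(K, T) = 0b11101000; 0b10111001 ⊕ 0b11101000 = 0b01010001.
P2: T = 0b01011100, S = E(K, T) = 0b11101111; 0b00101110 ⊕ 0b11101111 = 0b11000001.
P3: T = 0b01011101, S = E(K, T) = 0b11101110; 0b00010111 ⊕ 0b11101110 = 0b11111001.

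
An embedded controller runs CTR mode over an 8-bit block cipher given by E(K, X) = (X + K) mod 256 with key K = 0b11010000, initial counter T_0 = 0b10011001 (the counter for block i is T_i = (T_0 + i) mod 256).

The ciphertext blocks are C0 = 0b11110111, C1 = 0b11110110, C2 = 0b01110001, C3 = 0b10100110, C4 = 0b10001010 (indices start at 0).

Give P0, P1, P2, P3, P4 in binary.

CTR decryption: S_i = E(K, T_i) where T_i is the counter for block i; P_i = C_i ⊕ S_i.
P0: T = 0b10011001, S = E(K, T) = 0b01101001; 0b11110111 ⊕ 0b01101001 = 0b10011110.
P1: T = 0b10011010, S = E(K, T) = 0b01101010; 0b11110110 ⊕ 0b01101010 = 0b10011100.
P2: T = 0b10011011, S = E(K, T) = 0b01101011; 0b01110001 ⊕ 0b01101011 = 0b00011010.
P3: T = 0b10011100, S = E(K, T) = 0b01101100; 0b10100110 ⊕ 0b01101100 = 0b11001010.
P4: T = 0b10011101, S = E(K, T) = 0b01101101; 0b10001010 ⊕ 0b01101101 = 0b11100111.

P0 = 0b10011110, P1 = 0b10011100, P2 = 0b00011010, P3 = 0b11001010, P4 = 0b11100111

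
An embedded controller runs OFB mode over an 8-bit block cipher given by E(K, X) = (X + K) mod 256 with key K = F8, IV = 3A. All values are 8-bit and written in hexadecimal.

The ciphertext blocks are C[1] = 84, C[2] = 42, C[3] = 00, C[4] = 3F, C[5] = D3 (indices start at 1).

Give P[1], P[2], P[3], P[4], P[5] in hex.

OFB decryption: S_i = E(K, S_{i−1}) with S_{0} = IV; P_i = C_i ⊕ S_i.
P[1]: S = E(K, 3A) = 32; 84 ⊕ 32 = B6.
P[2]: S = E(K, 32) = 2A; 42 ⊕ 2A = 68.
P[3]: S = E(K, 2A) = 22; 00 ⊕ 22 = 22.
P[4]: S = E(K, 22) = 1A; 3F ⊕ 1A = 25.
P[5]: S = E(K, 1A) = 12; D3 ⊕ 12 = C1.

P[1] = B6, P[2] = 68, P[3] = 22, P[4] = 25, P[5] = C1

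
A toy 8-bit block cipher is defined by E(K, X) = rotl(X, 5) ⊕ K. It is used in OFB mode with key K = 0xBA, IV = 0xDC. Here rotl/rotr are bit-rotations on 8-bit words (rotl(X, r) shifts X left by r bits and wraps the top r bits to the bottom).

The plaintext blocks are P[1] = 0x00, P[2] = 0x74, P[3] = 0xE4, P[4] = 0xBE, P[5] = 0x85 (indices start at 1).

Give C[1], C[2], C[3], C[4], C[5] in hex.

C[1] = 0x21, C[2] = 0xEA, C[3] = 0x8D, C[4] = 0x29, C[5] = 0xCD

OFB encryption: S_i = E(K, S_{i−1}) with S_{0} = IV; C_i = P_i ⊕ S_i.
C[1]: S = E(K, 0xDC) = 0x21; 0x00 ⊕ 0x21 = 0x21.
C[2]: S = E(K, 0x21) = 0x9E; 0x74 ⊕ 0x9E = 0xEA.
C[3]: S = E(K, 0x9E) = 0x69; 0xE4 ⊕ 0x69 = 0x8D.
C[4]: S = E(K, 0x69) = 0x97; 0xBE ⊕ 0x97 = 0x29.
C[5]: S = E(K, 0x97) = 0x48; 0x85 ⊕ 0x48 = 0xCD.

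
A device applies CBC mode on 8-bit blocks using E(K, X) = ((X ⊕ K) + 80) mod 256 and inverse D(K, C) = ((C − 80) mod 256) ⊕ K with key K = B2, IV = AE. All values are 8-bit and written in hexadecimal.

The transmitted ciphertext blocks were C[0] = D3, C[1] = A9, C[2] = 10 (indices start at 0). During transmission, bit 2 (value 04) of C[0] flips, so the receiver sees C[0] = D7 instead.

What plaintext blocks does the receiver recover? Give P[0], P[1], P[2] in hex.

P[0] = 4B, P[1] = 4C, P[2] = 8B

CBC decryption: P_i = D(K, C_i) ⊕ C_{i−1}, with C_{−1} = IV.
Only C[0] changed, to D7. In CBC, a change in C_i garbles P_i and flips the same bit in P_{i+1}. Decrypting the received ciphertext:
P[0]: D(K, D7) = E5; E5 ⊕ AE = 4B.
P[1]: D(K, A9) = 9B; 9B ⊕ D7 = 4C.
P[2]: D(K, 10) = 22; 22 ⊕ A9 = 8B.
Blocks that differ from the original plaintext: P[0], P[1].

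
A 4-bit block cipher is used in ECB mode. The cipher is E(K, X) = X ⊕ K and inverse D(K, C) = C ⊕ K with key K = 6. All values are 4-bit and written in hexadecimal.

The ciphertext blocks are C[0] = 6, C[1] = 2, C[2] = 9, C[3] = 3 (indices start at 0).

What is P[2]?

P[2] = F

ECB decryption: P_i = D(K, C_i).
P[2]: D(K, 9) = F.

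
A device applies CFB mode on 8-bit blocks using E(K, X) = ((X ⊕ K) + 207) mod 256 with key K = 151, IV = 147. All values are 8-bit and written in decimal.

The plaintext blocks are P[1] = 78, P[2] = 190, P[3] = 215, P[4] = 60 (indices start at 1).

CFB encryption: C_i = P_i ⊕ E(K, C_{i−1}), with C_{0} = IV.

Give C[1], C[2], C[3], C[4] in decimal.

C[1] = 157, C[2] = 103, C[3] = 104, C[4] = 242

C[1]: E(K, 147) = 211; 78 ⊕ 211 = 157.
C[2]: E(K, 157) = 217; 190 ⊕ 217 = 103.
C[3]: E(K, 103) = 191; 215 ⊕ 191 = 104.
C[4]: E(K, 104) = 206; 60 ⊕ 206 = 242.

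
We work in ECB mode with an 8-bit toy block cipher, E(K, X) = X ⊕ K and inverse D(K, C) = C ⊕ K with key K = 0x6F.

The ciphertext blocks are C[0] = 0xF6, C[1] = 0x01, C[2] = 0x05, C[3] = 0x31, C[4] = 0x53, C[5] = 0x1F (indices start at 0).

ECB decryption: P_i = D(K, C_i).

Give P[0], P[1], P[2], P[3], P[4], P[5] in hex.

P[0]: D(K, 0xF6) = 0x99.
P[1]: D(K, 0x01) = 0x6E.
P[2]: D(K, 0x05) = 0x6A.
P[3]: D(K, 0x31) = 0x5E.
P[4]: D(K, 0x53) = 0x3C.
P[5]: D(K, 0x1F) = 0x70.

P[0] = 0x99, P[1] = 0x6E, P[2] = 0x6A, P[3] = 0x5E, P[4] = 0x3C, P[5] = 0x70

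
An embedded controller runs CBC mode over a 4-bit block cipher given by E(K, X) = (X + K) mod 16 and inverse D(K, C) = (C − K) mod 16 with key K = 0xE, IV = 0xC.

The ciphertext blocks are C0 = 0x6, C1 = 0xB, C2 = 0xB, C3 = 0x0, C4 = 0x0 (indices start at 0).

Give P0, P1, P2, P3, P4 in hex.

P0 = 0x4, P1 = 0xB, P2 = 0x6, P3 = 0x9, P4 = 0x2

CBC decryption: P_i = D(K, C_i) ⊕ C_{i−1}, with C_{−1} = IV.
P0: D(K, 0x6) = 0x8; 0x8 ⊕ 0xC = 0x4.
P1: D(K, 0xB) = 0xD; 0xD ⊕ 0x6 = 0xB.
P2: D(K, 0xB) = 0xD; 0xD ⊕ 0xB = 0x6.
P3: D(K, 0x0) = 0x2; 0x2 ⊕ 0xB = 0x9.
P4: D(K, 0x0) = 0x2; 0x2 ⊕ 0x0 = 0x2.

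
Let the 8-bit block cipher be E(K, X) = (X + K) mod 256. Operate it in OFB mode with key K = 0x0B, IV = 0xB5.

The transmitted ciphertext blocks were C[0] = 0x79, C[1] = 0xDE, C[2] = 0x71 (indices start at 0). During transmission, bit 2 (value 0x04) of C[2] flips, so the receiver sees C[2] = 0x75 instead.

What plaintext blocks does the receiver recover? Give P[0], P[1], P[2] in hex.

OFB decryption: S_i = E(K, S_{i−1}) with S_{−1} = IV; P_i = C_i ⊕ S_i.
Only C[2] changed, to 0x75. In OFB, a change in C_i flips the same bit in P_i only; the keystream is unaffected. Decrypting the received ciphertext:
P[0]: S = E(K, 0xB5) = 0xC0; 0x79 ⊕ 0xC0 = 0xB9.
P[1]: S = E(K, 0xC0) = 0xCB; 0xDE ⊕ 0xCB = 0x15.
P[2]: S = E(K, 0xCB) = 0xD6; 0x75 ⊕ 0xD6 = 0xA3.
Blocks that differ from the original plaintext: P[2].

P[0] = 0xB9, P[1] = 0x15, P[2] = 0xA3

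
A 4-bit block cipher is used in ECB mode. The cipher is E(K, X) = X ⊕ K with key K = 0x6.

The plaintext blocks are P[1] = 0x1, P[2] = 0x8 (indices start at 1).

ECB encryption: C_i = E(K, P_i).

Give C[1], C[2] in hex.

C[1]: E(K, 0x1) = 0x7.
C[2]: E(K, 0x8) = 0xE.

C[1] = 0x7, C[2] = 0xE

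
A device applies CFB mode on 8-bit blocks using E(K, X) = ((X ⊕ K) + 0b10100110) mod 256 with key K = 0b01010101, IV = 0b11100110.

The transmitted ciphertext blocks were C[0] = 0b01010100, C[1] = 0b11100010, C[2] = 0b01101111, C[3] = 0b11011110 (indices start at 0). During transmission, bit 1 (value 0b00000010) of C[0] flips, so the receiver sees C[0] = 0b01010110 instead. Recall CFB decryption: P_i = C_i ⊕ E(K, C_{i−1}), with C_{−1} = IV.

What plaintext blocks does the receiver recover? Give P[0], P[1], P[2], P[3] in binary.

Only C[0] changed, to 0b01010110. In CFB, a change in C_i flips the same bit in P_i and garbles P_{i+1}. Decrypting the received ciphertext:
P[0]: E(K, 0b11100110) = 0b01011001; 0b01010110 ⊕ 0b01011001 = 0b00001111.
P[1]: E(K, 0b01010110) = 0b10101001; 0b11100010 ⊕ 0b10101001 = 0b01001011.
P[2]: E(K, 0b11100010) = 0b01011101; 0b01101111 ⊕ 0b01011101 = 0b00110010.
P[3]: E(K, 0b01101111) = 0b11100000; 0b11011110 ⊕ 0b11100000 = 0b00111110.
Blocks that differ from the original plaintext: P[0], P[1].

P[0] = 0b00001111, P[1] = 0b01001011, P[2] = 0b00110010, P[3] = 0b00111110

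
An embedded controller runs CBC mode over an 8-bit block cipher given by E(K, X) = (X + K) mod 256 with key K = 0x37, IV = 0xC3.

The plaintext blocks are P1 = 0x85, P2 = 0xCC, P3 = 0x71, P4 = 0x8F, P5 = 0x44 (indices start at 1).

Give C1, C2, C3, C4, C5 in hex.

C1 = 0x7D, C2 = 0xE8, C3 = 0xD0, C4 = 0x96, C5 = 0x09

CBC encryption: C_i = E(K, P_i ⊕ C_{i−1}), with C_{0} = IV.
C1: P1 ⊕ 0xC3 = 0x46; E(K, 0x46) = 0x7D.
C2: P2 ⊕ 0x7D = 0xB1; E(K, 0xB1) = 0xE8.
C3: P3 ⊕ 0xE8 = 0x99; E(K, 0x99) = 0xD0.
C4: P4 ⊕ 0xD0 = 0x5F; E(K, 0x5F) = 0x96.
C5: P5 ⊕ 0x96 = 0xD2; E(K, 0xD2) = 0x09.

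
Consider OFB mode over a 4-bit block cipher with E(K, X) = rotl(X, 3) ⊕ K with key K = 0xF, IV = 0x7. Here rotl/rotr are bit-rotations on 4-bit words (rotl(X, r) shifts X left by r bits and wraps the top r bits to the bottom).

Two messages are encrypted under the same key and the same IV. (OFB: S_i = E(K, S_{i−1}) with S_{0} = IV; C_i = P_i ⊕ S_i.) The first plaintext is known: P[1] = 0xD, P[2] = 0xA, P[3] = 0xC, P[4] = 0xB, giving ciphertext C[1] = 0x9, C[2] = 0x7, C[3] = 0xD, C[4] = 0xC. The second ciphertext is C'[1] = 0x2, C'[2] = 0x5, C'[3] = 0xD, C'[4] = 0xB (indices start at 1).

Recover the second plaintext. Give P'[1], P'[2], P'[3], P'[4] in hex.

P'[1] = 0x6, P'[2] = 0x8, P'[3] = 0xC, P'[4] = 0xC

In OFB with a reused IV, both messages share the same keystream S_i, so C_i ⊕ C'_i = P_i ⊕ P'_i and thus P'_i = P_i ⊕ C_i ⊕ C'_i.
P'[1]: 0xD ⊕ 0x9 ⊕ 0x2 = 0x6.
P'[2]: 0xA ⊕ 0x7 ⊕ 0x5 = 0x8.
P'[3]: 0xC ⊕ 0xD ⊕ 0xD = 0xC.
P'[4]: 0xB ⊕ 0xC ⊕ 0xB = 0xC.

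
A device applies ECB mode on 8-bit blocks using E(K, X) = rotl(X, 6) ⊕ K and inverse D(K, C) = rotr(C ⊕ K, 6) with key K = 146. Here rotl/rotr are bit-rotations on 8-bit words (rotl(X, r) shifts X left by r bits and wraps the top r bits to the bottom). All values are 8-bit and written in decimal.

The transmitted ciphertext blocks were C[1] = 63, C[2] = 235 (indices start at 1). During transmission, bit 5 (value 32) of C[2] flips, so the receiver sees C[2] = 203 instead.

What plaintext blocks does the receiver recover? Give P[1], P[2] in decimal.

P[1] = 182, P[2] = 101

ECB decryption: P_i = D(K, C_i).
Only C[2] changed, to 203. In ECB, a change in C_i affects only P_i. Decrypting the received ciphertext:
P[1]: D(K, 63) = 182.
P[2]: D(K, 203) = 101.
Blocks that differ from the original plaintext: P[2].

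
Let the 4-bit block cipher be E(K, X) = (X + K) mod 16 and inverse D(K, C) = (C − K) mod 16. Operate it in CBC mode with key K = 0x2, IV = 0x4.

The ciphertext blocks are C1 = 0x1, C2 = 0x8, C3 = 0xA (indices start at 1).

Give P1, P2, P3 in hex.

CBC decryption: P_i = D(K, C_i) ⊕ C_{i−1}, with C_{0} = IV.
P1: D(K, 0x1) = 0xF; 0xF ⊕ 0x4 = 0xB.
P2: D(K, 0x8) = 0x6; 0x6 ⊕ 0x1 = 0x7.
P3: D(K, 0xA) = 0x8; 0x8 ⊕ 0x8 = 0x0.

P1 = 0xB, P2 = 0x7, P3 = 0x0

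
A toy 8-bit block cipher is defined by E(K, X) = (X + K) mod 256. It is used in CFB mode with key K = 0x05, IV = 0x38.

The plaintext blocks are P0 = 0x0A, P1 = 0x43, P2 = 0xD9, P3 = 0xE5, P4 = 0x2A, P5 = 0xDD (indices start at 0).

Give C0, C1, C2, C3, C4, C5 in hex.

CFB encryption: C_i = P_i ⊕ E(K, C_{i−1}), with C_{−1} = IV.
C0: E(K, 0x38) = 0x3D; 0x0A ⊕ 0x3D = 0x37.
C1: E(K, 0x37) = 0x3C; 0x43 ⊕ 0x3C = 0x7F.
C2: E(K, 0x7F) = 0x84; 0xD9 ⊕ 0x84 = 0x5D.
C3: E(K, 0x5D) = 0x62; 0xE5 ⊕ 0x62 = 0x87.
C4: E(K, 0x87) = 0x8C; 0x2A ⊕ 0x8C = 0xA6.
C5: E(K, 0xA6) = 0xAB; 0xDD ⊕ 0xAB = 0x76.

C0 = 0x37, C1 = 0x7F, C2 = 0x5D, C3 = 0x87, C4 = 0xA6, C5 = 0x76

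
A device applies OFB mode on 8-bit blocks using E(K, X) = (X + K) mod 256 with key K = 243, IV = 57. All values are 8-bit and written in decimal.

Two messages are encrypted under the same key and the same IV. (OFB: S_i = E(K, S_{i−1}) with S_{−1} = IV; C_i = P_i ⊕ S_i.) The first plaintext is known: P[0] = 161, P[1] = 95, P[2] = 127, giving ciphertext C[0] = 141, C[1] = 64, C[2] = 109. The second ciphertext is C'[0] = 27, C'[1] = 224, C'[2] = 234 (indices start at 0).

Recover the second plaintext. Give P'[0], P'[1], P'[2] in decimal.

In OFB with a reused IV, both messages share the same keystream S_i, so C_i ⊕ C'_i = P_i ⊕ P'_i and thus P'_i = P_i ⊕ C_i ⊕ C'_i.
P'[0]: 161 ⊕ 141 ⊕ 27 = 55.
P'[1]: 95 ⊕ 64 ⊕ 224 = 255.
P'[2]: 127 ⊕ 109 ⊕ 234 = 248.

P'[0] = 55, P'[1] = 255, P'[2] = 248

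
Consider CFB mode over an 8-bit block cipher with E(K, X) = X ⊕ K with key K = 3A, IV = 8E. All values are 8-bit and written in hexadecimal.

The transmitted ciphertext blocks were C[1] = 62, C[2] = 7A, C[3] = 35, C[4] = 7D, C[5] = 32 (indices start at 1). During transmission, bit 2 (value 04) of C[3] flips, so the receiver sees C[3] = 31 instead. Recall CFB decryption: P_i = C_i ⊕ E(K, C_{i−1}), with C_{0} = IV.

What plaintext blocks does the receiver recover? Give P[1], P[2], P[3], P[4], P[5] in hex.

Only C[3] changed, to 31. In CFB, a change in C_i flips the same bit in P_i and garbles P_{i+1}. Decrypting the received ciphertext:
P[1]: E(K, 8E) = B4; 62 ⊕ B4 = D6.
P[2]: E(K, 62) = 58; 7A ⊕ 58 = 22.
P[3]: E(K, 7A) = 40; 31 ⊕ 40 = 71.
P[4]: E(K, 31) = 0B; 7D ⊕ 0B = 76.
P[5]: E(K, 7D) = 47; 32 ⊕ 47 = 75.
Blocks that differ from the original plaintext: P[3], P[4].

P[1] = D6, P[2] = 22, P[3] = 71, P[4] = 76, P[5] = 75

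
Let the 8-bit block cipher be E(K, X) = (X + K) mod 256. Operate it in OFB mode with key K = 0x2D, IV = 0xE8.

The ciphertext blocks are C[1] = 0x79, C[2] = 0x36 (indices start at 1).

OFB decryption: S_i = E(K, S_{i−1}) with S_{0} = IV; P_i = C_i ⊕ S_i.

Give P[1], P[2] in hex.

P[1]: S = E(K, 0xE8) = 0x15; 0x79 ⊕ 0x15 = 0x6C.
P[2]: S = E(K, 0x15) = 0x42; 0x36 ⊕ 0x42 = 0x74.

P[1] = 0x6C, P[2] = 0x74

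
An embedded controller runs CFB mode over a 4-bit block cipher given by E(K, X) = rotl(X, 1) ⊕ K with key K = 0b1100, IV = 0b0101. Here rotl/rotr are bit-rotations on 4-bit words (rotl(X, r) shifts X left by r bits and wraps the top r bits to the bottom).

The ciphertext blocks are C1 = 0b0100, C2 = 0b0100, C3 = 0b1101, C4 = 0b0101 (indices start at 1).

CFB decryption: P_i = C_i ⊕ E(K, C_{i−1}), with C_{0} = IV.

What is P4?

P4 = 0b0010

P4: E(K, 0b1101) = 0b0111; 0b0101 ⊕ 0b0111 = 0b0010.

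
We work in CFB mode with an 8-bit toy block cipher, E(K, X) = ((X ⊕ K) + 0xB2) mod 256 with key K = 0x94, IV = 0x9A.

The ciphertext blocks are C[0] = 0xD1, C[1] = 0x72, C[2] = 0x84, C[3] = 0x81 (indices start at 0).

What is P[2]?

CFB decryption: P_i = C_i ⊕ E(K, C_{i−1}), with C_{−1} = IV.
P[2]: E(K, 0x72) = 0x98; 0x84 ⊕ 0x98 = 0x1C.

P[2] = 0x1C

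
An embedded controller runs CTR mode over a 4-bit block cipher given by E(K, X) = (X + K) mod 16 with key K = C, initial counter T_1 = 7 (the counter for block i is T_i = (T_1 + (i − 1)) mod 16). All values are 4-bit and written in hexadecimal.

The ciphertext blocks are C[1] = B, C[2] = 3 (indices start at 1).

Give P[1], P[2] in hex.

CTR decryption: S_i = E(K, T_i) where T_i is the counter for block i; P_i = C_i ⊕ S_i.
P[1]: T = 7, S = E(K, T) = 3; B ⊕ 3 = 8.
P[2]: T = 8, S = E(K, T) = 4; 3 ⊕ 4 = 7.

P[1] = 8, P[2] = 7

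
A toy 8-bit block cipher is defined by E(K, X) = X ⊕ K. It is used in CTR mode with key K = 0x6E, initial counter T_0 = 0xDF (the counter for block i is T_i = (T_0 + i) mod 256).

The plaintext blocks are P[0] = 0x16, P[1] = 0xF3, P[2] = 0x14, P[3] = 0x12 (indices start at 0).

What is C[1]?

C[1] = 0x7D

CTR encryption: S_i = E(K, T_i) where T_i is the counter for block i; C_i = P_i ⊕ S_i.
C[0]: T = 0xDF, S = E(K, T) = 0xB1; 0x16 ⊕ 0xB1 = 0xA7.
C[1]: T = 0xE0, S = E(K, T) = 0x8E; 0xF3 ⊕ 0x8E = 0x7D.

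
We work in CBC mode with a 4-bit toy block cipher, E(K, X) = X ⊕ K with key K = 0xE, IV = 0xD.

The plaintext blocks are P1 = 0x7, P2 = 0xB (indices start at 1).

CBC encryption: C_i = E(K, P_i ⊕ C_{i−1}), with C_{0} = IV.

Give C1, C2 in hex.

C1: P1 ⊕ 0xD = 0xA; E(K, 0xA) = 0x4.
C2: P2 ⊕ 0x4 = 0xF; E(K, 0xF) = 0x1.

C1 = 0x4, C2 = 0x1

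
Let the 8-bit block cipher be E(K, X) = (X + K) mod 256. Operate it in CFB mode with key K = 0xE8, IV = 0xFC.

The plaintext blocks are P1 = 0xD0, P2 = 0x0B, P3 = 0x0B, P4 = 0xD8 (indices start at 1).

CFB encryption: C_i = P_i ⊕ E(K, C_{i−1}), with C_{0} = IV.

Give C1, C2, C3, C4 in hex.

C1 = 0x34, C2 = 0x17, C3 = 0xF4, C4 = 0x04

C1: E(K, 0xFC) = 0xE4; 0xD0 ⊕ 0xE4 = 0x34.
C2: E(K, 0x34) = 0x1C; 0x0B ⊕ 0x1C = 0x17.
C3: E(K, 0x17) = 0xFF; 0x0B ⊕ 0xFF = 0xF4.
C4: E(K, 0xF4) = 0xDC; 0xD8 ⊕ 0xDC = 0x04.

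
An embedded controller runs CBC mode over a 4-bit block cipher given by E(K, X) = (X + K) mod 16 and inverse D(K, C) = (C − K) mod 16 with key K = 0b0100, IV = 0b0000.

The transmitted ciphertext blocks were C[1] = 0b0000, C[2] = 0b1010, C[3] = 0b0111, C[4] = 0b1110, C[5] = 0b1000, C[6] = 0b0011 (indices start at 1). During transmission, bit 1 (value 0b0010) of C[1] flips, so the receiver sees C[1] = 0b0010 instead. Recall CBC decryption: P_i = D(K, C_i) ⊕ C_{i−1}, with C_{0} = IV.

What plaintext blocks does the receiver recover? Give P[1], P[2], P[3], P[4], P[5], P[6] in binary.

Only C[1] changed, to 0b0010. In CBC, a change in C_i garbles P_i and flips the same bit in P_{i+1}. Decrypting the received ciphertext:
P[1]: D(K, 0b0010) = 0b1110; 0b1110 ⊕ 0b0000 = 0b1110.
P[2]: D(K, 0b1010) = 0b0110; 0b0110 ⊕ 0b0010 = 0b0100.
P[3]: D(K, 0b0111) = 0b0011; 0b0011 ⊕ 0b1010 = 0b1001.
P[4]: D(K, 0b1110) = 0b1010; 0b1010 ⊕ 0b0111 = 0b1101.
P[5]: D(K, 0b1000) = 0b0100; 0b0100 ⊕ 0b1110 = 0b1010.
P[6]: D(K, 0b0011) = 0b1111; 0b1111 ⊕ 0b1000 = 0b0111.
Blocks that differ from the original plaintext: P[1], P[2].

P[1] = 0b1110, P[2] = 0b0100, P[3] = 0b1001, P[4] = 0b1101, P[5] = 0b1010, P[6] = 0b0111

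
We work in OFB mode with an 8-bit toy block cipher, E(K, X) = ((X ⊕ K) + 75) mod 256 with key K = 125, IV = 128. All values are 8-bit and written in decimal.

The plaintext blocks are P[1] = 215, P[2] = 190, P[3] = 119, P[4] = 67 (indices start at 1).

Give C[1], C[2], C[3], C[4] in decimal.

C[1] = 159, C[2] = 62, C[3] = 63, C[4] = 195

OFB encryption: S_i = E(K, S_{i−1}) with S_{0} = IV; C_i = P_i ⊕ S_i.
C[1]: S = E(K, 128) = 72; 215 ⊕ 72 = 159.
C[2]: S = E(K, 72) = 128; 190 ⊕ 128 = 62.
C[3]: S = E(K, 128) = 72; 119 ⊕ 72 = 63.
C[4]: S = E(K, 72) = 128; 67 ⊕ 128 = 195.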